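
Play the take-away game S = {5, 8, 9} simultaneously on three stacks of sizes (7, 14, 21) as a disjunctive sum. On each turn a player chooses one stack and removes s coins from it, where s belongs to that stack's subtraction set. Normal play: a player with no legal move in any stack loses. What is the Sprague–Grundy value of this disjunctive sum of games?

All stacks use S = {5, 8, 9}:
n :  0  1  2  3  4  5  6  7  8  9 10 11 12 13 14 15 16 17 18 19 20 21
G :  0  0  0  0  0  1  1  1  1  1  2  2  2  2  0  0  0  0  0  1  1  1
Stack A: G(7) = 1.
Stack B: G(14) = 0.
Stack C: G(21) = 1.
Combined Grundy value = 1 ⊕ 0 ⊕ 1 = 0.

0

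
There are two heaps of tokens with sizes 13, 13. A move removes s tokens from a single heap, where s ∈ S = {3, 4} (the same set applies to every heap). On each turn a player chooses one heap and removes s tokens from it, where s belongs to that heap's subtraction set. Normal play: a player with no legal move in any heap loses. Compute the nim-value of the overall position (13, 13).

All heaps use S = {3, 4}:
G(0) = 0
G(1) = mex{} = 0
G(2) = mex{} = 0
G(3) = mex{0} = 1
G(4) = mex{0,0} = 1
G(5) = mex{0,0} = 1
G(6) = mex{1,0} = 2
G(7) = mex{1,1} = 0
G(8) = mex{1,1} = 0
G(9) = mex{2,1} = 0
G(10) = mex{0,2} = 1
G(11) = mex{0,0} = 1
G(12) = mex{0,0} = 1
G(13) = mex{1,0} = 2
Heap A: G(13) = 2.
Heap B: G(13) = 2.
Combined Grundy value = 2 ⊕ 2 = 0.

0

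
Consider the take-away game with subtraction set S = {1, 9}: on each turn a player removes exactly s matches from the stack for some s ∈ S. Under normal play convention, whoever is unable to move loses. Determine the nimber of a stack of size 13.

1

n :  0  1  2  3  4  5  6  7  8  9 10 11 12 13
G :  0  1  0  1  0  1  0  1  0  1  0  1  0  1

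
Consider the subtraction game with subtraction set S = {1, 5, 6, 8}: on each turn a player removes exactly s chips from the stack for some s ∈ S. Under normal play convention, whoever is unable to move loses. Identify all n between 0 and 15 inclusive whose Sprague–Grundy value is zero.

n :  0  1  2  3  4  5  6  7  8  9 10 11 12 13 14 15
G :  0  1  0  1  0  1  2  3  2  3  2  0  1  0  1  0
P-positions are exactly the n with G(n) = 0.

0, 2, 4, 11, 13, 15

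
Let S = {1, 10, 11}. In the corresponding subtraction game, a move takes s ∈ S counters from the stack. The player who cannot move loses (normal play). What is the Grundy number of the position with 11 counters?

n :  0  1  2  3  4  5  6  7  8  9 10 11
G :  0  1  0  1  0  1  0  1  0  1  2  3

3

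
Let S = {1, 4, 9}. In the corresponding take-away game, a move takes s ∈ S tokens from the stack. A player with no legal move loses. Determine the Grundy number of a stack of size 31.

n :  0  1  2  3  4  5  6  7  8  9 10 11 12 13 14 15 16 17 18 19 20 21 22 23 24 25 26 27 28 29 30 31
G :  0  1  0  1  2  0  1  0  1  2  0  1  0  1  2  0  1  0  1  2  0  1  0  1  2  0  1  0  1  2  0  1

1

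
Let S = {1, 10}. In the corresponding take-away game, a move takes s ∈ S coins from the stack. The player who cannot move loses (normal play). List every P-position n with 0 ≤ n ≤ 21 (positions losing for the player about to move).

G(0) = 0
G(1) = mex{0} = 1
G(2) = mex{1} = 0
G(3) = mex{0} = 1
G(4) = mex{1} = 0
G(5) = mex{0} = 1
G(6) = mex{1} = 0
G(7) = mex{0} = 1
G(8) = mex{1} = 0
G(9) = mex{0} = 1
G(10) = mex{1,0} = 2
G(11) = mex{2,1} = 0
G(12) = mex{0,0} = 1
G(13) = mex{1,1} = 0
G(14) = mex{0,0} = 1
G(15) = mex{1,1} = 0
G(16) = mex{0,0} = 1
G(17) = mex{1,1} = 0
G(18) = mex{0,0} = 1
G(19) = mex{1,1} = 0
G(20) = mex{0,2} = 1
G(21) = mex{1,0} = 2
P-positions are exactly the n with G(n) = 0.

0, 2, 4, 6, 8, 11, 13, 15, 17, 19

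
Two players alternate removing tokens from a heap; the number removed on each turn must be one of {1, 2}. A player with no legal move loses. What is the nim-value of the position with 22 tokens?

1

G(0) = 0
G(1) = mex{0} = 1
G(2) = mex{1,0} = 2
G(3) = mex{2,1} = 0
G(4) = mex{0,2} = 1
G(5) = mex{1,0} = 2
G(6) = mex{2,1} = 0
G(7) = mex{0,2} = 1
G(8) = mex{1,0} = 2
G(9) = mex{2,1} = 0
G(10) = mex{0,2} = 1
G(11) = mex{1,0} = 2
G(12) = mex{2,1} = 0
G(13) = mex{0,2} = 1
G(14) = mex{1,0} = 2
G(15) = mex{2,1} = 0
G(16) = mex{0,2} = 1
G(17) = mex{1,0} = 2
G(18) = mex{2,1} = 0
G(19) = mex{0,2} = 1
G(20) = mex{1,0} = 2
G(21) = mex{2,1} = 0
G(22) = mex{0,2} = 1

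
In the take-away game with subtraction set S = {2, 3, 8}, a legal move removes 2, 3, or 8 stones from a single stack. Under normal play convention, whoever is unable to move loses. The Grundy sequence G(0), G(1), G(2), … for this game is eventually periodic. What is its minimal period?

5

n :  0  1  2  3  4  5  6  7  8  9 10 11 12 13 14
G :  0  0  1  1  2  0  0  1  1  2  0  0  1  1  2
G(n+5) = G(n) holds for n = 0,…,7 (a full window of length max(S) = 8), so the sequence is purely periodic with period 5.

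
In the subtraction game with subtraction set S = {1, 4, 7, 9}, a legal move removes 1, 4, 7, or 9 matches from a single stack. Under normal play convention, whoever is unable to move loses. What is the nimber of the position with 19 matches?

G(0) = 0
G(1) = mex{0} = 1
G(2) = mex{1} = 0
G(3) = mex{0} = 1
G(4) = mex{1,0} = 2
G(5) = mex{2,1} = 0
G(6) = mex{0,0} = 1
G(7) = mex{1,1,0} = 2
G(8) = mex{2,2,1} = 0
G(9) = mex{0,0,0,0} = 1
G(10) = mex{1,1,1,1} = 0
G(11) = mex{0,2,2,0} = 1
G(12) = mex{1,0,0,1} = 2
G(13) = mex{2,1,1,2} = 0
G(14) = mex{0,0,2,0} = 1
G(15) = mex{1,1,0,1} = 2
G(16) = mex{2,2,1,2} = 0
G(17) = mex{0,0,0,0} = 1
G(18) = mex{1,1,1,1} = 0
G(19) = mex{0,2,2,0} = 1

1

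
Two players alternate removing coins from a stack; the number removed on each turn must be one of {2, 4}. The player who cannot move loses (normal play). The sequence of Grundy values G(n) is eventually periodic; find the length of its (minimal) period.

6

G(0) = 0
G(1) = mex{} = 0
G(2) = mex{0} = 1
G(3) = mex{0} = 1
G(4) = mex{1,0} = 2
G(5) = mex{1,0} = 2
G(6) = mex{2,1} = 0
G(7) = mex{2,1} = 0
G(8) = mex{0,2} = 1
G(9) = mex{0,2} = 1
G(10) = mex{1,0} = 2
G(11) = mex{1,0} = 2
G(12) = mex{2,1} = 0
G(13) = mex{2,1} = 0
G(14) = mex{0,2} = 1
G(n+6) = G(n) holds for n = 0,…,3 (a full window of length max(S) = 4), so the sequence is purely periodic with period 6.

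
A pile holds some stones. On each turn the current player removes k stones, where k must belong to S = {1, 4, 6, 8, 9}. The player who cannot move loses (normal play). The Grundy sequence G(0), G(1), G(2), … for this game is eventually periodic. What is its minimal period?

n :  0  1  2  3  4  5  6  7  8  9 10 11 12 13 14 15 16 17 18 19 20 21 22 23 24 25 26 27 28 29 30 31 32 33 34 35
G :  0  1  0  1  2  0  1  0  1  2  3  2  0  1  2  3  2  0  1  0  1  2  0  1  0  1  2  3  2  0  1  2  3  2  0  1
G(n+17) = G(n) holds for n = 0,…,8 (a full window of length max(S) = 9), so the sequence is purely periodic with period 17.

17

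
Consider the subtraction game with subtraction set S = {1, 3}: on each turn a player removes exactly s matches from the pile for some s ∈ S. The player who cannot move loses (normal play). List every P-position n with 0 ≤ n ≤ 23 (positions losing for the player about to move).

G(0) = 0
G(1) = mex{0} = 1
G(2) = mex{1} = 0
G(3) = mex{0,0} = 1
G(4) = mex{1,1} = 0
G(5) = mex{0,0} = 1
G(6) = mex{1,1} = 0
G(7) = mex{0,0} = 1
G(8) = mex{1,1} = 0
G(9) = mex{0,0} = 1
G(10) = mex{1,1} = 0
G(11) = mex{0,0} = 1
G(12) = mex{1,1} = 0
G(13) = mex{0,0} = 1
G(14) = mex{1,1} = 0
G(15) = mex{0,0} = 1
G(16) = mex{1,1} = 0
G(17) = mex{0,0} = 1
G(18) = mex{1,1} = 0
G(19) = mex{0,0} = 1
G(20) = mex{1,1} = 0
G(21) = mex{0,0} = 1
G(22) = mex{1,1} = 0
G(23) = mex{0,0} = 1
P-positions are exactly the n with G(n) = 0.

0, 2, 4, 6, 8, 10, 12, 14, 16, 18, 20, 22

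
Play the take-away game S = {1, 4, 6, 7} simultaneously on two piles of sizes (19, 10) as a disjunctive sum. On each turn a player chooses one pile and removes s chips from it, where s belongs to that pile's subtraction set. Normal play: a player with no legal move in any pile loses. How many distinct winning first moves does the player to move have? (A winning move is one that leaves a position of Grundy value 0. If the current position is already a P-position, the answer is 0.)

All piles use S = {1, 4, 6, 7}:
n :  0  1  2  3  4  5  6  7  8  9 10 11 12 13 14 15 16 17 18 19
G :  0  1  0  1  2  0  1  2  3  2  0  1  2  0  1  0  1  2  0  1
Pile A: G(19) = 1.
Pile B: G(10) = 0.
Combined Grundy value = 1 ⊕ 0 = 1.
A winning move leaves total XOR = 0, i.e. changes one component's Grundy value g to g ⊕ X where X is the current total.
Pile A: need g' = 1⊕1 = 0. Options: 19−1→G=0, 19−4→G=0, 19−6→G=0, 19−7→G=2. Hits: 3.
Pile B: need g' = 0⊕1 = 1. Options: 10−1→G=2, 10−4→G=1, 10−6→G=2, 10−7→G=1. Hits: 2.

5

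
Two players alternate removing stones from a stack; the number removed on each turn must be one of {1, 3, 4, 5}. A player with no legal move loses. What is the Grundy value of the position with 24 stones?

n :  0  1  2  3  4  5  6  7  8  9 10 11 12 13 14 15 16 17 18 19 20 21 22 23 24
G :  0  1  0  1  2  3  2  3  0  1  0  1  2  3  2  3  0  1  0  1  2  3  2  3  0

0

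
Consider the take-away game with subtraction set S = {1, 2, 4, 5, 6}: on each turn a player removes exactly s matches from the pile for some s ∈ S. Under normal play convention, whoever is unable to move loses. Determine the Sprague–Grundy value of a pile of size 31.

1

G(0) = 0
G(1) = mex{0} = 1
G(2) = mex{1,0} = 2
G(3) = mex{2,1} = 0
G(4) = mex{0,2,0} = 1
G(5) = mex{1,0,1,0} = 2
G(6) = mex{2,1,2,1,0} = 3
G(7) = mex{3,2,0,2,1} = 4
G(8) = mex{4,3,1,0,2} = 5
G(9) = mex{5,4,2,1,0} = 3
G(10) = mex{3,5,3,2,1} = 0
G(11) = mex{0,3,4,3,2} = 1
G(12) = mex{1,0,5,4,3} = 2
G(13) = mex{2,1,3,5,4} = 0
G(14) = mex{0,2,0,3,5} = 1
G(15) = mex{1,0,1,0,3} = 2
G(16) = mex{2,1,2,1,0} = 3
G(17) = mex{3,2,0,2,1} = 4
G(18) = mex{4,3,1,0,2} = 5
G(19) = mex{5,4,2,1,0} = 3
G(20) = mex{3,5,3,2,1} = 0
G(21) = mex{0,3,4,3,2} = 1
G(22) = mex{1,0,5,4,3} = 2
G(23) = mex{2,1,3,5,4} = 0
G(24) = mex{0,2,0,3,5} = 1
G(25) = mex{1,0,1,0,3} = 2
G(26) = mex{2,1,2,1,0} = 3
G(27) = mex{3,2,0,2,1} = 4
G(28) = mex{4,3,1,0,2} = 5
G(29) = mex{5,4,2,1,0} = 3
G(30) = mex{3,5,3,2,1} = 0
G(31) = mex{0,3,4,3,2} = 1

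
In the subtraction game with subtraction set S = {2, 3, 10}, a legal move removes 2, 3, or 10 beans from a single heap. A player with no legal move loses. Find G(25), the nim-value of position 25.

0

n :  0  1  2  3  4  5  6  7  8  9 10 11 12 13 14 15 16 17 18 19 20 21 22 23 24 25
G :  0  0  1  1  2  0  0  1  1  2  2  3  0  0  1  1  2  0  0  1  1  2  2  3  0  0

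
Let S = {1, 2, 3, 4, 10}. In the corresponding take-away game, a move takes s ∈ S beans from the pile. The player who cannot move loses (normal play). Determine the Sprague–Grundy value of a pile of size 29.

n :  0  1  2  3  4  5  6  7  8  9 10 11 12 13 14 15 16 17 18 19 20 21 22 23 24 25 26 27 28 29
G :  0  1  2  3  4  0  1  2  3  4  5  0  1  2  3  4  0  1  2  3  4  5  0  1  2  3  4  0  1  2

2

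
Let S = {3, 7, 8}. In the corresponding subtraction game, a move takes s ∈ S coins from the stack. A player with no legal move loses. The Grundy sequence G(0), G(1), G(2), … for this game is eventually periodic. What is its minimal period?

5

n :  0  1  2  3  4  5  6  7  8  9 10 11 12 13 14 15 16 17 18 19 20 21 22 23 24 25
G :  0  0  0  1  1  1  0  2  2  1  3  0  0  2  1  1  0  0  2  1  1  0  0  2  1  1
From n = 11 onward G(n+5) = G(n); since this holds over max(S) = 8 consecutive positions the period is 5 (pre-period 11).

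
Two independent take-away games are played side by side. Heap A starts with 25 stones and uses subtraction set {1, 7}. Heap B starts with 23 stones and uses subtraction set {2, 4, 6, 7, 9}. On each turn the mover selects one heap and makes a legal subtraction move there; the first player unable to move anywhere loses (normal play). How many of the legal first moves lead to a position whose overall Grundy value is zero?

3

Heap A, S = {1, 7}:
G(0) = 0
G(1) = mex{0} = 1
G(2) = mex{1} = 0
G(3) = mex{0} = 1
G(4) = mex{1} = 0
G(5) = mex{0} = 1
G(6) = mex{1} = 0
G(7) = mex{0,0} = 1
G(8) = mex{1,1} = 0
G(9) = mex{0,0} = 1
G(10) = mex{1,1} = 0
G(11) = mex{0,0} = 1
G(12) = mex{1,1} = 0
G(13) = mex{0,0} = 1
G(14) = mex{1,1} = 0
G(15) = mex{0,0} = 1
G(16) = mex{1,1} = 0
G(17) = mex{0,0} = 1
G(18) = mex{1,1} = 0
G(19) = mex{0,0} = 1
G(20) = mex{1,1} = 0
G(21) = mex{0,0} = 1
G(22) = mex{1,1} = 0
G(23) = mex{0,0} = 1
G(24) = mex{1,1} = 0
G(25) = mex{0,0} = 1
G_A(25) = 1.
Heap B, S = {2, 4, 6, 7, 9}:
G(0) = 0
G(1) = mex{} = 0
G(2) = mex{0} = 1
G(3) = mex{0} = 1
G(4) = mex{1,0} = 2
G(5) = mex{1,0} = 2
G(6) = mex{2,1,0} = 3
G(7) = mex{2,1,0,0} = 3
G(8) = mex{3,2,1,0} = 4
G(9) = mex{3,2,1,1,0} = 4
G(10) = mex{4,3,2,1,0} = 5
G(11) = mex{4,3,2,2,1} = 0
G(12) = mex{5,4,3,2,1} = 0
G(13) = mex{0,4,3,3,2} = 1
G(14) = mex{0,5,4,3,2} = 1
G(15) = mex{1,0,4,4,3} = 2
G(16) = mex{1,0,5,4,3} = 2
G(17) = mex{2,1,0,5,4} = 3
G(18) = mex{2,1,0,0,4} = 3
G(19) = mex{3,2,1,0,5} = 4
G(20) = mex{3,2,1,1,0} = 4
G(21) = mex{4,3,2,1,0} = 5
G(22) = mex{4,3,2,2,1} = 0
G(23) = mex{5,4,3,2,1} = 0
G_B(23) = 0.
Combined Grundy value = 1 ⊕ 0 = 1.
A winning move leaves total XOR = 0, i.e. changes one component's Grundy value g to g ⊕ X where X is the current total.
Heap A: need g' = 1⊕1 = 0. Options: 25−1→G=0, 25−7→G=0. Hits: 2.
Heap B: need g' = 0⊕1 = 1. Options: 23−2→G=5, 23−4→G=4, 23−6→G=3, 23−7→G=2, 23−9→G=1. Hits: 1.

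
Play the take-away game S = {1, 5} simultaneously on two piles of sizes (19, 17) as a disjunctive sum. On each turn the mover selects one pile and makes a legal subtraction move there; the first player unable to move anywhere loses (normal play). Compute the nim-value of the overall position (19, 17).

0

All piles use S = {1, 5}:
G(0) = 0
G(1) = mex{0} = 1
G(2) = mex{1} = 0
G(3) = mex{0} = 1
G(4) = mex{1} = 0
G(5) = mex{0,0} = 1
G(6) = mex{1,1} = 0
G(7) = mex{0,0} = 1
G(8) = mex{1,1} = 0
G(9) = mex{0,0} = 1
G(10) = mex{1,1} = 0
G(11) = mex{0,0} = 1
G(12) = mex{1,1} = 0
G(13) = mex{0,0} = 1
G(14) = mex{1,1} = 0
G(15) = mex{0,0} = 1
G(16) = mex{1,1} = 0
G(17) = mex{0,0} = 1
G(18) = mex{1,1} = 0
G(19) = mex{0,0} = 1
Pile A: G(19) = 1.
Pile B: G(17) = 1.
Combined Grundy value = 1 ⊕ 1 = 0.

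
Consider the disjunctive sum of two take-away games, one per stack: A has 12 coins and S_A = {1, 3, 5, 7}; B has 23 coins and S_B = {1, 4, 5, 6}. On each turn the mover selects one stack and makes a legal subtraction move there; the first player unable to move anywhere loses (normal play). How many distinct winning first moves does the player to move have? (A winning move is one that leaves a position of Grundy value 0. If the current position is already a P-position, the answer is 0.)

1

Stack A, S = {1, 3, 5, 7}:
n :  0  1  2  3  4  5  6  7  8  9 10 11 12
G :  0  1  0  1  0  1  0  1  0  1  0  1  0
G_A(12) = 0.
Stack B, S = {1, 4, 5, 6}:
n :  0  1  2  3  4  5  6  7  8  9 10 11 12 13 14 15 16 17 18 19 20 21 22 23
G :  0  1  0  1  2  3  2  3  4  0  1  0  1  2  3  2  3  4  0  1  0  1  2  3
G_B(23) = 3.
Combined Grundy value = 0 ⊕ 3 = 3.
A winning move leaves total XOR = 0, i.e. changes one component's Grundy value g to g ⊕ X where X is the current total.
Stack A: need g' = 0⊕3 = 3. Options: 12−1→G=1, 12−3→G=1, 12−5→G=1, 12−7→G=1. Hits: 0.
Stack B: need g' = 3⊕3 = 0. Options: 23−1→G=2, 23−4→G=1, 23−5→G=0, 23−6→G=4. Hits: 1.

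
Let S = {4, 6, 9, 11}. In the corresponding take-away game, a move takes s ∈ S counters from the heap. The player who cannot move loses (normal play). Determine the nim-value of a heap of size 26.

G(0) = 0
G(1) = mex{} = 0
G(2) = mex{} = 0
G(3) = mex{} = 0
G(4) = mex{0} = 1
G(5) = mex{0} = 1
G(6) = mex{0,0} = 1
G(7) = mex{0,0} = 1
G(8) = mex{1,0} = 2
G(9) = mex{1,0,0} = 2
G(10) = mex{1,1,0} = 2
G(11) = mex{1,1,0,0} = 2
G(12) = mex{2,1,0,0} = 3
G(13) = mex{2,1,1,0} = 3
G(14) = mex{2,2,1,0} = 3
G(15) = mex{2,2,1,1} = 0
G(16) = mex{3,2,1,1} = 0
G(17) = mex{3,2,2,1} = 0
G(18) = mex{3,3,2,1} = 0
G(19) = mex{0,3,2,2} = 1
G(20) = mex{0,3,2,2} = 1
G(21) = mex{0,0,3,2} = 1
G(22) = mex{0,0,3,2} = 1
G(23) = mex{1,0,3,3} = 2
G(24) = mex{1,0,0,3} = 2
G(25) = mex{1,1,0,3} = 2
G(26) = mex{1,1,0,0} = 2

2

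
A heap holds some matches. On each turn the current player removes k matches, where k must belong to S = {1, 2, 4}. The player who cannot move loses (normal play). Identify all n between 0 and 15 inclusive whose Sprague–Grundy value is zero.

0, 3, 6, 9, 12, 15

n :  0  1  2  3  4  5  6  7  8  9 10 11 12 13 14 15
G :  0  1  2  0  1  2  0  1  2  0  1  2  0  1  2  0
P-positions are exactly the n with G(n) = 0.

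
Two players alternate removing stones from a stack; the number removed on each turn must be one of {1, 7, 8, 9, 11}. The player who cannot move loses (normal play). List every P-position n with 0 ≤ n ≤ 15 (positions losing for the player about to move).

0, 2, 4, 6

n :  0  1  2  3  4  5  6  7  8  9 10 11 12 13 14 15
G :  0  1  0  1  0  1  0  1  2  3  2  3  2  3  2  3
P-positions are exactly the n with G(n) = 0.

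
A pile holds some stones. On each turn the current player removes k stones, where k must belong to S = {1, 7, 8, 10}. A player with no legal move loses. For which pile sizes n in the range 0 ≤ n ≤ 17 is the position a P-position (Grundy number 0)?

n :  0  1  2  3  4  5  6  7  8  9 10 11 12 13 14 15 16 17
G :  0  1  0  1  0  1  0  1  2  3  2  3  2  3  2  0  1  0
P-positions are exactly the n with G(n) = 0.

0, 2, 4, 6, 15, 17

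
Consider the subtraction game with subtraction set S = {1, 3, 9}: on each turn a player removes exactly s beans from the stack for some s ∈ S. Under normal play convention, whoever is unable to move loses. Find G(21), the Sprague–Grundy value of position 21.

G(0) = 0
G(1) = mex{0} = 1
G(2) = mex{1} = 0
G(3) = mex{0,0} = 1
G(4) = mex{1,1} = 0
G(5) = mex{0,0} = 1
G(6) = mex{1,1} = 0
G(7) = mex{0,0} = 1
G(8) = mex{1,1} = 0
G(9) = mex{0,0,0} = 1
G(10) = mex{1,1,1} = 0
G(11) = mex{0,0,0} = 1
G(12) = mex{1,1,1} = 0
G(13) = mex{0,0,0} = 1
G(14) = mex{1,1,1} = 0
G(15) = mex{0,0,0} = 1
G(16) = mex{1,1,1} = 0
G(17) = mex{0,0,0} = 1
G(18) = mex{1,1,1} = 0
G(19) = mex{0,0,0} = 1
G(20) = mex{1,1,1} = 0
G(21) = mex{0,0,0} = 1

1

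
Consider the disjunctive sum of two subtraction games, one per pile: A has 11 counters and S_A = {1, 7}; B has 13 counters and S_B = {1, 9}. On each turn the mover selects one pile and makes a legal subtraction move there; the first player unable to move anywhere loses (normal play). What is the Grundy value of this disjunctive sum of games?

Pile A, S = {1, 7}:
n :  0  1  2  3  4  5  6  7  8  9 10 11
G :  0  1  0  1  0  1  0  1  0  1  0  1
G_A(11) = 1.
Pile B, S = {1, 9}:
G(0) = 0
G(1) = mex{0} = 1
G(2) = mex{1} = 0
G(3) = mex{0} = 1
G(4) = mex{1} = 0
G(5) = mex{0} = 1
G(6) = mex{1} = 0
G(7) = mex{0} = 1
G(8) = mex{1} = 0
G(9) = mex{0,0} = 1
G(10) = mex{1,1} = 0
G(11) = mex{0,0} = 1
G(12) = mex{1,1} = 0
G(13) = mex{0,0} = 1
G_B(13) = 1.
Combined Grundy value = 1 ⊕ 1 = 0.

0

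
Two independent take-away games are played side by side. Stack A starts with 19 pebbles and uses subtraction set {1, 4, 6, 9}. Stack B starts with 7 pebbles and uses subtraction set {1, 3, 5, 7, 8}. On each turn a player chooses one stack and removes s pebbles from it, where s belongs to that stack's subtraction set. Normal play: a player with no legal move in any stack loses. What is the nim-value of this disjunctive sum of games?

3

Stack A, S = {1, 4, 6, 9}:
G(0) = 0
G(1) = mex{0} = 1
G(2) = mex{1} = 0
G(3) = mex{0} = 1
G(4) = mex{1,0} = 2
G(5) = mex{2,1} = 0
G(6) = mex{0,0,0} = 1
G(7) = mex{1,1,1} = 0
G(8) = mex{0,2,0} = 1
G(9) = mex{1,0,1,0} = 2
G(10) = mex{2,1,2,1} = 0
G(11) = mex{0,0,0,0} = 1
G(12) = mex{1,1,1,1} = 0
G(13) = mex{0,2,0,2} = 1
G(14) = mex{1,0,1,0} = 2
G(15) = mex{2,1,2,1} = 0
G(16) = mex{0,0,0,0} = 1
G(17) = mex{1,1,1,1} = 0
G(18) = mex{0,2,0,2} = 1
G(19) = mex{1,0,1,0} = 2
G_A(19) = 2.
Stack B, S = {1, 3, 5, 7, 8}:
n : 0 1 2 3 4 5 6 7
G : 0 1 0 1 0 1 0 1
G_B(7) = 1.
Combined Grundy value = 2 ⊕ 1 = 3.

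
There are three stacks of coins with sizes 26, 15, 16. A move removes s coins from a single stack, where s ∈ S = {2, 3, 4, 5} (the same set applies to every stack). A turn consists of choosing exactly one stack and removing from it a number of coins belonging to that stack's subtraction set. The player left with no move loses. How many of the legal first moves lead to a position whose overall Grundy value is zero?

All stacks use S = {2, 3, 4, 5}:
n :  0  1  2  3  4  5  6  7  8  9 10 11 12 13 14 15 16 17 18 19 20 21 22 23 24 25 26
G :  0  0  1  1  2  2  3  0  0  1  1  2  2  3  0  0  1  1  2  2  3  0  0  1  1  2  2
Stack A: G(26) = 2.
Stack B: G(15) = 0.
Stack C: G(16) = 1.
Combined Grundy value = 2 ⊕ 0 ⊕ 1 = 3.
A winning move leaves total XOR = 0, i.e. changes one component's Grundy value g to g ⊕ X where X is the current total.
Stack A: need g' = 2⊕3 = 1. Options: 26−2→G=1, 26−3→G=1, 26−4→G=0, 26−5→G=0. Hits: 2.
Stack B: need g' = 0⊕3 = 3. Options: 15−2→G=3, 15−3→G=2, 15−4→G=2, 15−5→G=1. Hits: 1.
Stack C: need g' = 1⊕3 = 2. Options: 16−2→G=0, 16−3→G=3, 16−4→G=2, 16−5→G=2. Hits: 2.

5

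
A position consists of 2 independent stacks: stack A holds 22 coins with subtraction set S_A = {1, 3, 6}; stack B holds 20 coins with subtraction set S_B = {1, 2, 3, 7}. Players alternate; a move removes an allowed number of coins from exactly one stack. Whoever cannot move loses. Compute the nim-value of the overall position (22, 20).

0

Stack A, S = {1, 3, 6}:
n :  0  1  2  3  4  5  6  7  8  9 10 11 12 13 14 15 16 17 18 19 20 21 22
G :  0  1  0  1  0  1  2  3  2  0  1  0  1  0  1  2  3  2  0  1  0  1  0
G_A(22) = 0.
Stack B, S = {1, 2, 3, 7}:
n :  0  1  2  3  4  5  6  7  8  9 10 11 12 13 14 15 16 17 18 19 20
G :  0  1  2  3  0  1  2  3  0  1  2  3  0  1  2  3  0  1  2  3  0
G_B(20) = 0.
Combined Grundy value = 0 ⊕ 0 = 0.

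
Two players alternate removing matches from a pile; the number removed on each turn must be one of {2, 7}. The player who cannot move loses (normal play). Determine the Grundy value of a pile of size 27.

n :  0  1  2  3  4  5  6  7  8  9 10 11 12 13 14 15 16 17 18 19 20 21 22 23 24 25 26 27
G :  0  0  1  1  0  0  1  1  2  0  0  1  1  0  0  1  1  2  0  0  1  1  0  0  1  1  2  0

0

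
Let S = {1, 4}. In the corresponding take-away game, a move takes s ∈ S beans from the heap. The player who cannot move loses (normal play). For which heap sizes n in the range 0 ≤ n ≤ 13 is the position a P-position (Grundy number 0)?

0, 2, 5, 7, 10, 12

n :  0  1  2  3  4  5  6  7  8  9 10 11 12 13
G :  0  1  0  1  2  0  1  0  1  2  0  1  0  1
P-positions are exactly the n with G(n) = 0.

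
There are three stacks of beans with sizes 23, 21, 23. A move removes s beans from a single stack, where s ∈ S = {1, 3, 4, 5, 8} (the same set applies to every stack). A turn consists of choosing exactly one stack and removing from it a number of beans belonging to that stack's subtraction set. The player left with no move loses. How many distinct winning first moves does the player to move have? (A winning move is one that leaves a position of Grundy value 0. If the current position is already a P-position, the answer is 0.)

6

All stacks use S = {1, 3, 4, 5, 8}:
n :  0  1  2  3  4  5  6  7  8  9 10 11 12 13 14 15 16 17 18 19 20 21 22 23
G :  0  1  0  1  2  3  2  3  4  0  1  0  1  2  3  2  3  4  0  1  0  1  2  3
Stack A: G(23) = 3.
Stack B: G(21) = 1.
Stack C: G(23) = 3.
Combined Grundy value = 3 ⊕ 1 ⊕ 3 = 1.
A winning move leaves total XOR = 0, i.e. changes one component's Grundy value g to g ⊕ X where X is the current total.
Stack A: need g' = 3⊕1 = 2. Options: 23−1→G=2, 23−3→G=0, 23−4→G=1, 23−5→G=0, 23−8→G=2. Hits: 2.
Stack B: need g' = 1⊕1 = 0. Options: 21−1→G=0, 21−3→G=0, 21−4→G=4, 21−5→G=3, 21−8→G=2. Hits: 2.
Stack C: need g' = 3⊕1 = 2. Options: 23−1→G=2, 23−3→G=0, 23−4→G=1, 23−5→G=0, 23−8→G=2. Hits: 2.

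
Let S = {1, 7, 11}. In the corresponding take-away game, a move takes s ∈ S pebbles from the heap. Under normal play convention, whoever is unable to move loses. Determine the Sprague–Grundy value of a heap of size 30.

n :  0  1  2  3  4  5  6  7  8  9 10 11 12 13 14 15 16 17 18 19 20 21 22 23 24 25 26 27 28 29 30
G :  0  1  0  1  0  1  0  1  0  1  0  1  0  1  0  1  0  1  0  1  0  1  0  1  0  1  0  1  0  1  0

0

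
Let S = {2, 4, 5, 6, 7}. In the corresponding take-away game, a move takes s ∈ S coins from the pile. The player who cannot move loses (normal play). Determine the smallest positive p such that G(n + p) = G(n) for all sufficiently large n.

G(0) = 0
G(1) = mex{} = 0
G(2) = mex{0} = 1
G(3) = mex{0} = 1
G(4) = mex{1,0} = 2
G(5) = mex{1,0,0} = 2
G(6) = mex{2,1,0,0} = 3
G(7) = mex{2,1,1,0,0} = 3
G(8) = mex{3,2,1,1,0} = 4
G(9) = mex{3,2,2,1,1} = 0
G(10) = mex{4,3,2,2,1} = 0
G(11) = mex{0,3,3,2,2} = 1
G(12) = mex{0,4,3,3,2} = 1
G(13) = mex{1,0,4,3,3} = 2
G(14) = mex{1,0,0,4,3} = 2
G(15) = mex{2,1,0,0,4} = 3
G(16) = mex{2,1,1,0,0} = 3
G(17) = mex{3,2,1,1,0} = 4
G(18) = mex{3,2,2,1,1} = 0
G(19) = mex{4,3,2,2,1} = 0
G(n+9) = G(n) holds for n = 0,…,6 (a full window of length max(S) = 7), so the sequence is purely periodic with period 9.

9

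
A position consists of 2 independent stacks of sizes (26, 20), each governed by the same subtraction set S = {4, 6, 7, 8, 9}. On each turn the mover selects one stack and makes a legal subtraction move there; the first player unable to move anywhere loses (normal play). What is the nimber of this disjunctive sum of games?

1

All stacks use S = {4, 6, 7, 8, 9}:
G(0) = 0
G(1) = mex{} = 0
G(2) = mex{} = 0
G(3) = mex{} = 0
G(4) = mex{0} = 1
G(5) = mex{0} = 1
G(6) = mex{0,0} = 1
G(7) = mex{0,0,0} = 1
G(8) = mex{1,0,0,0} = 2
G(9) = mex{1,0,0,0,0} = 2
G(10) = mex{1,1,0,0,0} = 2
G(11) = mex{1,1,1,0,0} = 2
G(12) = mex{2,1,1,1,0} = 3
G(13) = mex{2,1,1,1,1} = 0
G(14) = mex{2,2,1,1,1} = 0
G(15) = mex{2,2,2,1,1} = 0
G(16) = mex{3,2,2,2,1} = 0
G(17) = mex{0,2,2,2,2} = 1
G(18) = mex{0,3,2,2,2} = 1
G(19) = mex{0,0,3,2,2} = 1
G(20) = mex{0,0,0,3,2} = 1
G(21) = mex{1,0,0,0,3} = 2
G(22) = mex{1,0,0,0,0} = 2
G(23) = mex{1,1,0,0,0} = 2
G(24) = mex{1,1,1,0,0} = 2
G(25) = mex{2,1,1,1,0} = 3
G(26) = mex{2,1,1,1,1} = 0
Stack A: G(26) = 0.
Stack B: G(20) = 1.
Combined Grundy value = 0 ⊕ 1 = 1.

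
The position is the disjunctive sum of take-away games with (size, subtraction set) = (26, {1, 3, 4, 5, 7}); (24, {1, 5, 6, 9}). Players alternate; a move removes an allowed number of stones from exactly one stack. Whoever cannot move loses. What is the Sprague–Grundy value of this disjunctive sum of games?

0

Stack A, S = {1, 3, 4, 5, 7}:
G(0) = 0
G(1) = mex{0} = 1
G(2) = mex{1} = 0
G(3) = mex{0,0} = 1
G(4) = mex{1,1,0} = 2
G(5) = mex{2,0,1,0} = 3
G(6) = mex{3,1,0,1} = 2
G(7) = mex{2,2,1,0,0} = 3
G(8) = mex{3,3,2,1,1} = 0
G(9) = mex{0,2,3,2,0} = 1
G(10) = mex{1,3,2,3,1} = 0
G(11) = mex{0,0,3,2,2} = 1
G(12) = mex{1,1,0,3,3} = 2
G(13) = mex{2,0,1,0,2} = 3
G(14) = mex{3,1,0,1,3} = 2
G(15) = mex{2,2,1,0,0} = 3
G(16) = mex{3,3,2,1,1} = 0
G(17) = mex{0,2,3,2,0} = 1
G(18) = mex{1,3,2,3,1} = 0
G(19) = mex{0,0,3,2,2} = 1
G(20) = mex{1,1,0,3,3} = 2
G(21) = mex{2,0,1,0,2} = 3
G(22) = mex{3,1,0,1,3} = 2
G(23) = mex{2,2,1,0,0} = 3
G(24) = mex{3,3,2,1,1} = 0
G(25) = mex{0,2,3,2,0} = 1
G(26) = mex{1,3,2,3,1} = 0
G_A(26) = 0.
Stack B, S = {1, 5, 6, 9}:
n :  0  1  2  3  4  5  6  7  8  9 10 11 12 13 14 15 16 17 18 19 20 21 22 23 24
G :  0  1  0  1  0  1  2  3  2  3  2  3  0  1  0  1  0  1  2  3  2  3  2  3  0
G_B(24) = 0.
Combined Grundy value = 0 ⊕ 0 = 0.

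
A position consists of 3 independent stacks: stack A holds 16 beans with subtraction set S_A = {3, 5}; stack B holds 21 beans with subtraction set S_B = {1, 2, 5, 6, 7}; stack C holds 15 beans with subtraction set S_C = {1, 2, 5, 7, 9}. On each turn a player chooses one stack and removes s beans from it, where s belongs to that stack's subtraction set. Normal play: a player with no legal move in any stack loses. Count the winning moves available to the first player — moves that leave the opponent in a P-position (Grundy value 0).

3

Stack A, S = {3, 5}:
n :  0  1  2  3  4  5  6  7  8  9 10 11 12 13 14 15 16
G :  0  0  0  1  1  1  2  2  0  0  0  1  1  1  2  2  0
G_A(16) = 0.
Stack B, S = {1, 2, 5, 6, 7}:
G(0) = 0
G(1) = mex{0} = 1
G(2) = mex{1,0} = 2
G(3) = mex{2,1} = 0
G(4) = mex{0,2} = 1
G(5) = mex{1,0,0} = 2
G(6) = mex{2,1,1,0} = 3
G(7) = mex{3,2,2,1,0} = 4
G(8) = mex{4,3,0,2,1} = 5
G(9) = mex{5,4,1,0,2} = 3
G(10) = mex{3,5,2,1,0} = 4
G(11) = mex{4,3,3,2,1} = 0
G(12) = mex{0,4,4,3,2} = 1
G(13) = mex{1,0,5,4,3} = 2
G(14) = mex{2,1,3,5,4} = 0
G(15) = mex{0,2,4,3,5} = 1
G(16) = mex{1,0,0,4,3} = 2
G(17) = mex{2,1,1,0,4} = 3
G(18) = mex{3,2,2,1,0} = 4
G(19) = mex{4,3,0,2,1} = 5
G(20) = mex{5,4,1,0,2} = 3
G(21) = mex{3,5,2,1,0} = 4
G_B(21) = 4.
Stack C, S = {1, 2, 5, 7, 9}:
n :  0  1  2  3  4  5  6  7  8  9 10 11 12 13 14 15
G :  0  1  2  0  1  2  0  1  2  3  4  5  3  4  0  1
G_C(15) = 1.
Combined Grundy value = 0 ⊕ 4 ⊕ 1 = 5.
A winning move leaves total XOR = 0, i.e. changes one component's Grundy value g to g ⊕ X where X is the current total.
Stack A: need g' = 0⊕5 = 5. Options: 16−3→G=1, 16−5→G=1. Hits: 0.
Stack B: need g' = 4⊕5 = 1. Options: 21−1→G=3, 21−2→G=5, 21−5→G=2, 21−6→G=1, 21−7→G=0. Hits: 1.
Stack C: need g' = 1⊕5 = 4. Options: 15−1→G=0, 15−2→G=4, 15−5→G=4, 15−7→G=2, 15−9→G=0. Hits: 2.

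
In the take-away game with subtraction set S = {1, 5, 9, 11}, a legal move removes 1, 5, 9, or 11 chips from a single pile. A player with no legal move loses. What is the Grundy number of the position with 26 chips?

G(0) = 0
G(1) = mex{0} = 1
G(2) = mex{1} = 0
G(3) = mex{0} = 1
G(4) = mex{1} = 0
G(5) = mex{0,0} = 1
G(6) = mex{1,1} = 0
G(7) = mex{0,0} = 1
G(8) = mex{1,1} = 0
G(9) = mex{0,0,0} = 1
G(10) = mex{1,1,1} = 0
G(11) = mex{0,0,0,0} = 1
G(12) = mex{1,1,1,1} = 0
G(13) = mex{0,0,0,0} = 1
G(14) = mex{1,1,1,1} = 0
G(15) = mex{0,0,0,0} = 1
G(16) = mex{1,1,1,1} = 0
G(17) = mex{0,0,0,0} = 1
G(18) = mex{1,1,1,1} = 0
G(19) = mex{0,0,0,0} = 1
G(20) = mex{1,1,1,1} = 0
G(21) = mex{0,0,0,0} = 1
G(22) = mex{1,1,1,1} = 0
G(23) = mex{0,0,0,0} = 1
G(24) = mex{1,1,1,1} = 0
G(25) = mex{0,0,0,0} = 1
G(26) = mex{1,1,1,1} = 0

0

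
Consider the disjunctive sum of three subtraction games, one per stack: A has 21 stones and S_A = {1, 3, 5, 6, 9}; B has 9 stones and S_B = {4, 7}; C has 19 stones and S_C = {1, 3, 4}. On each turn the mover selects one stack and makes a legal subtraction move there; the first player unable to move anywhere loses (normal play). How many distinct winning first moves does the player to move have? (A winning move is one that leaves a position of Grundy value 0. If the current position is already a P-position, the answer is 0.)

Stack A, S = {1, 3, 5, 6, 9}:
G(0) = 0
G(1) = mex{0} = 1
G(2) = mex{1} = 0
G(3) = mex{0,0} = 1
G(4) = mex{1,1} = 0
G(5) = mex{0,0,0} = 1
G(6) = mex{1,1,1,0} = 2
G(7) = mex{2,0,0,1} = 3
G(8) = mex{3,1,1,0} = 2
G(9) = mex{2,2,0,1,0} = 3
G(10) = mex{3,3,1,0,1} = 2
G(11) = mex{2,2,2,1,0} = 3
G(12) = mex{3,3,3,2,1} = 0
G(13) = mex{0,2,2,3,0} = 1
G(14) = mex{1,3,3,2,1} = 0
G(15) = mex{0,0,2,3,2} = 1
G(16) = mex{1,1,3,2,3} = 0
G(17) = mex{0,0,0,3,2} = 1
G(18) = mex{1,1,1,0,3} = 2
G(19) = mex{2,0,0,1,2} = 3
G(20) = mex{3,1,1,0,3} = 2
G(21) = mex{2,2,0,1,0} = 3
G_A(21) = 3.
Stack B, S = {4, 7}:
n : 0 1 2 3 4 5 6 7 8 9
G : 0 0 0 0 1 1 1 1 2 2
G_B(9) = 2.
Stack C, S = {1, 3, 4}:
G(0) = 0
G(1) = mex{0} = 1
G(2) = mex{1} = 0
G(3) = mex{0,0} = 1
G(4) = mex{1,1,0} = 2
G(5) = mex{2,0,1} = 3
G(6) = mex{3,1,0} = 2
G(7) = mex{2,2,1} = 0
G(8) = mex{0,3,2} = 1
G(9) = mex{1,2,3} = 0
G(10) = mex{0,0,2} = 1
G(11) = mex{1,1,0} = 2
G(12) = mex{2,0,1} = 3
G(13) = mex{3,1,0} = 2
G(14) = mex{2,2,1} = 0
G(15) = mex{0,3,2} = 1
G(16) = mex{1,2,3} = 0
G(17) = mex{0,0,2} = 1
G(18) = mex{1,1,0} = 2
G(19) = mex{2,0,1} = 3
G_C(19) = 3.
Combined Grundy value = 3 ⊕ 2 ⊕ 3 = 2.
A winning move leaves total XOR = 0, i.e. changes one component's Grundy value g to g ⊕ X where X is the current total.
Stack A: need g' = 3⊕2 = 1. Options: 21−1→G=2, 21−3→G=2, 21−5→G=0, 21−6→G=1, 21−9→G=0. Hits: 1.
Stack B: need g' = 2⊕2 = 0. Options: 9−4→G=1, 9−7→G=0. Hits: 1.
Stack C: need g' = 3⊕2 = 1. Options: 19−1→G=2, 19−3→G=0, 19−4→G=1. Hits: 1.

3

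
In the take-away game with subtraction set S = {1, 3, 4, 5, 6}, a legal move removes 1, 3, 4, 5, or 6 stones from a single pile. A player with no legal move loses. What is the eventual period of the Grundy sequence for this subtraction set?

n :  0  1  2  3  4  5  6  7  8  9 10 11 12 13 14 15 16 17 18 19
G :  0  1  0  1  2  3  2  3  4  0  1  0  1  2  3  2  3  4  0  1
G(n+9) = G(n) holds for n = 0,…,5 (a full window of length max(S) = 6), so the sequence is purely periodic with period 9.

9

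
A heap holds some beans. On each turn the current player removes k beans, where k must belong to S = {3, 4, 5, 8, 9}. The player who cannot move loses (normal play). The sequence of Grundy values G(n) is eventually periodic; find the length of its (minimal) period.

G(0) = 0
G(1) = mex{} = 0
G(2) = mex{} = 0
G(3) = mex{0} = 1
G(4) = mex{0,0} = 1
G(5) = mex{0,0,0} = 1
G(6) = mex{1,0,0} = 2
G(7) = mex{1,1,0} = 2
G(8) = mex{1,1,1,0} = 2
G(9) = mex{2,1,1,0,0} = 3
G(10) = mex{2,2,1,0,0} = 3
G(11) = mex{2,2,2,1,0} = 3
G(12) = mex{3,2,2,1,1} = 0
G(13) = mex{3,3,2,1,1} = 0
G(14) = mex{3,3,3,2,1} = 0
G(15) = mex{0,3,3,2,2} = 1
G(16) = mex{0,0,3,2,2} = 1
G(17) = mex{0,0,0,3,2} = 1
G(18) = mex{1,0,0,3,3} = 2
G(19) = mex{1,1,0,3,3} = 2
G(20) = mex{1,1,1,0,3} = 2
G(21) = mex{2,1,1,0,0} = 3
G(22) = mex{2,2,1,0,0} = 3
G(23) = mex{2,2,2,1,0} = 3
G(24) = mex{3,2,2,1,1} = 0
G(25) = mex{3,3,2,1,1} = 0
G(n+12) = G(n) holds for n = 0,…,8 (a full window of length max(S) = 9), so the sequence is purely periodic with period 12.

12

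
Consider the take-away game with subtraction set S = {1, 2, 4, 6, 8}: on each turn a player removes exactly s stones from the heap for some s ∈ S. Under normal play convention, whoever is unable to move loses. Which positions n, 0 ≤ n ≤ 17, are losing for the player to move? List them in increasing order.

G(0) = 0
G(1) = mex{0} = 1
G(2) = mex{1,0} = 2
G(3) = mex{2,1} = 0
G(4) = mex{0,2,0} = 1
G(5) = mex{1,0,1} = 2
G(6) = mex{2,1,2,0} = 3
G(7) = mex{3,2,0,1} = 4
G(8) = mex{4,3,1,2,0} = 5
G(9) = mex{5,4,2,0,1} = 3
G(10) = mex{3,5,3,1,2} = 0
G(11) = mex{0,3,4,2,0} = 1
G(12) = mex{1,0,5,3,1} = 2
G(13) = mex{2,1,3,4,2} = 0
G(14) = mex{0,2,0,5,3} = 1
G(15) = mex{1,0,1,3,4} = 2
G(16) = mex{2,1,2,0,5} = 3
G(17) = mex{3,2,0,1,3} = 4
P-positions are exactly the n with G(n) = 0.

0, 3, 10, 13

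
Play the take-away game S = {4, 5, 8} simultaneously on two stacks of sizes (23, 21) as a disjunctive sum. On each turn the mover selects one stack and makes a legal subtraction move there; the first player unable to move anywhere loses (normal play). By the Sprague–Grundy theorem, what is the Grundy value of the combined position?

0

All stacks use S = {4, 5, 8}:
n :  0  1  2  3  4  5  6  7  8  9 10 11 12 13 14 15 16 17 18 19 20 21 22 23
G :  0  0  0  0  1  1  1  1  2  2  2  2  0  0  0  0  1  1  1  1  2  2  2  2
Stack A: G(23) = 2.
Stack B: G(21) = 2.
Combined Grundy value = 2 ⊕ 2 = 0.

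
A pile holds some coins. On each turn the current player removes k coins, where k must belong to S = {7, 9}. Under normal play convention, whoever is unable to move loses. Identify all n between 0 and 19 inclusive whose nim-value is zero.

G(0) = 0
G(1) = mex{} = 0
G(2) = mex{} = 0
G(3) = mex{} = 0
G(4) = mex{} = 0
G(5) = mex{} = 0
G(6) = mex{} = 0
G(7) = mex{0} = 1
G(8) = mex{0} = 1
G(9) = mex{0,0} = 1
G(10) = mex{0,0} = 1
G(11) = mex{0,0} = 1
G(12) = mex{0,0} = 1
G(13) = mex{0,0} = 1
G(14) = mex{1,0} = 2
G(15) = mex{1,0} = 2
G(16) = mex{1,1} = 0
G(17) = mex{1,1} = 0
G(18) = mex{1,1} = 0
G(19) = mex{1,1} = 0
P-positions are exactly the n with G(n) = 0.

0, 1, 2, 3, 4, 5, 6, 16, 17, 18, 19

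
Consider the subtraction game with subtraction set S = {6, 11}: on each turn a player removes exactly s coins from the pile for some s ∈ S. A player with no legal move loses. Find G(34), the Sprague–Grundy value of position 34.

0

n :  0  1  2  3  4  5  6  7  8  9 10 11 12 13 14 15 16 17 18 19 20 21 22 23 24 25 26 27 28 29 30 31 32 33 34
G :  0  0  0  0  0  0  1  1  1  1  1  1  2  2  2  2  2  0  0  0  0  0  0  1  1  1  1  1  1  2  2  2  2  2  0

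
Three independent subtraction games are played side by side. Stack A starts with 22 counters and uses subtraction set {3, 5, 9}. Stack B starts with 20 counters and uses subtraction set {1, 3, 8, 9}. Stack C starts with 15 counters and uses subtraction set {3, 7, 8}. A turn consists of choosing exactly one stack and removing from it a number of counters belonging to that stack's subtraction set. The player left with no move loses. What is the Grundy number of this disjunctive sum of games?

1

Stack A, S = {3, 5, 9}:
G(0) = 0
G(1) = mex{} = 0
G(2) = mex{} = 0
G(3) = mex{0} = 1
G(4) = mex{0} = 1
G(5) = mex{0,0} = 1
G(6) = mex{1,0} = 2
G(7) = mex{1,0} = 2
G(8) = mex{1,1} = 0
G(9) = mex{2,1,0} = 3
G(10) = mex{2,1,0} = 3
G(11) = mex{0,2,0} = 1
G(12) = mex{3,2,1} = 0
G(13) = mex{3,0,1} = 2
G(14) = mex{1,3,1} = 0
G(15) = mex{0,3,2} = 1
G(16) = mex{2,1,2} = 0
G(17) = mex{0,0,0} = 1
G(18) = mex{1,2,3} = 0
G(19) = mex{0,0,3} = 1
G(20) = mex{1,1,1} = 0
G(21) = mex{0,0,0} = 1
G(22) = mex{1,1,2} = 0
G_A(22) = 0.
Stack B, S = {1, 3, 8, 9}:
G(0) = 0
G(1) = mex{0} = 1
G(2) = mex{1} = 0
G(3) = mex{0,0} = 1
G(4) = mex{1,1} = 0
G(5) = mex{0,0} = 1
G(6) = mex{1,1} = 0
G(7) = mex{0,0} = 1
G(8) = mex{1,1,0} = 2
G(9) = mex{2,0,1,0} = 3
G(10) = mex{3,1,0,1} = 2
G(11) = mex{2,2,1,0} = 3
G(12) = mex{3,3,0,1} = 2
G(13) = mex{2,2,1,0} = 3
G(14) = mex{3,3,0,1} = 2
G(15) = mex{2,2,1,0} = 3
G(16) = mex{3,3,2,1} = 0
G(17) = mex{0,2,3,2} = 1
G(18) = mex{1,3,2,3} = 0
G(19) = mex{0,0,3,2} = 1
G(20) = mex{1,1,2,3} = 0
G_B(20) = 0.
Stack C, S = {3, 7, 8}:
G(0) = 0
G(1) = mex{} = 0
G(2) = mex{} = 0
G(3) = mex{0} = 1
G(4) = mex{0} = 1
G(5) = mex{0} = 1
G(6) = mex{1} = 0
G(7) = mex{1,0} = 2
G(8) = mex{1,0,0} = 2
G(9) = mex{0,0,0} = 1
G(10) = mex{2,1,0} = 3
G(11) = mex{2,1,1} = 0
G(12) = mex{1,1,1} = 0
G(13) = mex{3,0,1} = 2
G(14) = mex{0,2,0} = 1
G(15) = mex{0,2,2} = 1
G_C(15) = 1.
Combined Grundy value = 0 ⊕ 0 ⊕ 1 = 1.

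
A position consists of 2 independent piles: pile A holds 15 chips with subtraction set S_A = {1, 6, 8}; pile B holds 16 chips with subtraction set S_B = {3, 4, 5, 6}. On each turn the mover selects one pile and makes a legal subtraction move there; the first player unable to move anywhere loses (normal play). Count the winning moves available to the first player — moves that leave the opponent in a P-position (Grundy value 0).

Pile A, S = {1, 6, 8}:
G(0) = 0
G(1) = mex{0} = 1
G(2) = mex{1} = 0
G(3) = mex{0} = 1
G(4) = mex{1} = 0
G(5) = mex{0} = 1
G(6) = mex{1,0} = 2
G(7) = mex{2,1} = 0
G(8) = mex{0,0,0} = 1
G(9) = mex{1,1,1} = 0
G(10) = mex{0,0,0} = 1
G(11) = mex{1,1,1} = 0
G(12) = mex{0,2,0} = 1
G(13) = mex{1,0,1} = 2
G(14) = mex{2,1,2} = 0
G(15) = mex{0,0,0} = 1
G_A(15) = 1.
Pile B, S = {3, 4, 5, 6}:
G(0) = 0
G(1) = mex{} = 0
G(2) = mex{} = 0
G(3) = mex{0} = 1
G(4) = mex{0,0} = 1
G(5) = mex{0,0,0} = 1
G(6) = mex{1,0,0,0} = 2
G(7) = mex{1,1,0,0} = 2
G(8) = mex{1,1,1,0} = 2
G(9) = mex{2,1,1,1} = 0
G(10) = mex{2,2,1,1} = 0
G(11) = mex{2,2,2,1} = 0
G(12) = mex{0,2,2,2} = 1
G(13) = mex{0,0,2,2} = 1
G(14) = mex{0,0,0,2} = 1
G(15) = mex{1,0,0,0} = 2
G(16) = mex{1,1,0,0} = 2
G_B(16) = 2.
Combined Grundy value = 1 ⊕ 2 = 3.
A winning move leaves total XOR = 0, i.e. changes one component's Grundy value g to g ⊕ X where X is the current total.
Pile A: need g' = 1⊕3 = 2. Options: 15−1→G=0, 15−6→G=0, 15−8→G=0. Hits: 0.
Pile B: need g' = 2⊕3 = 1. Options: 16−3→G=1, 16−4→G=1, 16−5→G=0, 16−6→G=0. Hits: 2.

2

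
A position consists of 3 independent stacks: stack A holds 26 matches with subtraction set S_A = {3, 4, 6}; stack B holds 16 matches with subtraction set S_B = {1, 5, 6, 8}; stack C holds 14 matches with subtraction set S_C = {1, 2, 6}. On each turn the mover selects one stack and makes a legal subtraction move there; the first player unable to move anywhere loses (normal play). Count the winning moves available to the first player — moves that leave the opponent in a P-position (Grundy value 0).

Stack A, S = {3, 4, 6}:
G(0) = 0
G(1) = mex{} = 0
G(2) = mex{} = 0
G(3) = mex{0} = 1
G(4) = mex{0,0} = 1
G(5) = mex{0,0} = 1
G(6) = mex{1,0,0} = 2
G(7) = mex{1,1,0} = 2
G(8) = mex{1,1,0} = 2
G(9) = mex{2,1,1} = 0
G(10) = mex{2,2,1} = 0
G(11) = mex{2,2,1} = 0
G(12) = mex{0,2,2} = 1
G(13) = mex{0,0,2} = 1
G(14) = mex{0,0,2} = 1
G(15) = mex{1,0,0} = 2
G(16) = mex{1,1,0} = 2
G(17) = mex{1,1,0} = 2
G(18) = mex{2,1,1} = 0
G(19) = mex{2,2,1} = 0
G(20) = mex{2,2,1} = 0
G(21) = mex{0,2,2} = 1
G(22) = mex{0,0,2} = 1
G(23) = mex{0,0,2} = 1
G(24) = mex{1,0,0} = 2
G(25) = mex{1,1,0} = 2
G(26) = mex{1,1,0} = 2
G_A(26) = 2.
Stack B, S = {1, 5, 6, 8}:
G(0) = 0
G(1) = mex{0} = 1
G(2) = mex{1} = 0
G(3) = mex{0} = 1
G(4) = mex{1} = 0
G(5) = mex{0,0} = 1
G(6) = mex{1,1,0} = 2
G(7) = mex{2,0,1} = 3
G(8) = mex{3,1,0,0} = 2
G(9) = mex{2,0,1,1} = 3
G(10) = mex{3,1,0,0} = 2
G(11) = mex{2,2,1,1} = 0
G(12) = mex{0,3,2,0} = 1
G(13) = mex{1,2,3,1} = 0
G(14) = mex{0,3,2,2} = 1
G(15) = mex{1,2,3,3} = 0
G(16) = mex{0,0,2,2} = 1
G_B(16) = 1.
Stack C, S = {1, 2, 6}:
G(0) = 0
G(1) = mex{0} = 1
G(2) = mex{1,0} = 2
G(3) = mex{2,1} = 0
G(4) = mex{0,2} = 1
G(5) = mex{1,0} = 2
G(6) = mex{2,1,0} = 3
G(7) = mex{3,2,1} = 0
G(8) = mex{0,3,2} = 1
G(9) = mex{1,0,0} = 2
G(10) = mex{2,1,1} = 0
G(11) = mex{0,2,2} = 1
G(12) = mex{1,0,3} = 2
G(13) = mex{2,1,0} = 3
G(14) = mex{3,2,1} = 0
G_C(14) = 0.
Combined Grundy value = 2 ⊕ 1 ⊕ 0 = 3.
A winning move leaves total XOR = 0, i.e. changes one component's Grundy value g to g ⊕ X where X is the current total.
Stack A: need g' = 2⊕3 = 1. Options: 26−3→G=1, 26−4→G=1, 26−6→G=0. Hits: 2.
Stack B: need g' = 1⊕3 = 2. Options: 16−1→G=0, 16−5→G=0, 16−6→G=2, 16−8→G=2. Hits: 2.
Stack C: need g' = 0⊕3 = 3. Options: 14−1→G=3, 14−2→G=2, 14−6→G=1. Hits: 1.

5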